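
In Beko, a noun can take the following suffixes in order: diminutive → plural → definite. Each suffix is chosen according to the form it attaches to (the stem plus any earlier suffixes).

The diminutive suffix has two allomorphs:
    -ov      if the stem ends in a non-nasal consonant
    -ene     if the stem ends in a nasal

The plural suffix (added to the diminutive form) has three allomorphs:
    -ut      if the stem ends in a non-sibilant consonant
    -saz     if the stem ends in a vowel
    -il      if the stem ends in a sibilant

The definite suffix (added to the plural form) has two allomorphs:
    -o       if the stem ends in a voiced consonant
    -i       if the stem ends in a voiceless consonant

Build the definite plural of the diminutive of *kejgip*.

Since the final consonant of *kejgip* is /p/ (non-nasal), it takes -ov, giving *kejgipov*.
The diminutive form *kejgipov* — final sound /v/ (a non-sibilant consonant) → -ut → *kejgipovut*.
The plural form *kejgipovut*: final consonant = /t/, voiceless → -i → *kejgipovuti*.

kejgipovuti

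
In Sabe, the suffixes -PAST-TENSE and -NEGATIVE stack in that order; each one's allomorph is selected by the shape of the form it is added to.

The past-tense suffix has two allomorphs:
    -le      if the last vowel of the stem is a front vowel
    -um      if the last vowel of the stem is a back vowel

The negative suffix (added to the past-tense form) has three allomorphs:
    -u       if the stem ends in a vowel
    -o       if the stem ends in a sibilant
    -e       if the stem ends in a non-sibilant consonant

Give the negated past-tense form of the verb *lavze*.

lavzeleu

The last vowel of *lavze* is /e/, which is a front vowel, so the past-tense suffix is -le, giving *lavzele*.
The past-tense form *lavzele*: final sound = /e/, a vowel → -u → *lavzeleu*.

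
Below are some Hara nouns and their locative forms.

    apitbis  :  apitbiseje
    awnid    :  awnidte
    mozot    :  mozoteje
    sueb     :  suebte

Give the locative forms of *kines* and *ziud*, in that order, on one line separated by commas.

kineseje, ziudte

The pattern is voicing of the final consonant: -eje when the stem ends in a voiceless consonant (*apitbis*, *mozot*); -te when the stem ends in a voiced consonant (*awnid*, *sueb*).
*kines* — final consonant /s/ (voiceless) → -eje → *kineseje*.
The final consonant of *ziud* is /d/, which is voiced, so the suffix is -te, giving *ziudte*.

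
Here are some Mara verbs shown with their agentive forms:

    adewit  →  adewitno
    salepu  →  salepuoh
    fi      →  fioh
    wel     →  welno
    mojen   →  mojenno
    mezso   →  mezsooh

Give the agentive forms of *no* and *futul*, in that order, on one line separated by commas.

nooh, futulno

The suffix is conditioned by the final sound: -no when the stem ends in a consonant (*adewit*, *wel*, *mojen*); -oh when the stem ends in a vowel (*salepu*, *fi*, *mezso*).
The final sound of *no* is /o/, which is a vowel, so the suffix is -oh, giving *nooh*.
The final sound of *futul* is /l/, which is a consonant, so the suffix is -no, giving *futulno*.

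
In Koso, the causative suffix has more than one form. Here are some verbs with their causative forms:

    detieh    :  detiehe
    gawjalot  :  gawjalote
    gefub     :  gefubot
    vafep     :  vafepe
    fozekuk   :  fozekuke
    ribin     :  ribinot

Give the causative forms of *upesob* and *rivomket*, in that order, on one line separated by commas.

The alternation tracks the final consonant of the stem — -e when the stem ends in a voiceless consonant (*detieh*, *gawjalot*, *vafep*, *fozekuk*); -ot when the stem ends in a voiced consonant (*gefub*, *ribin*).
Since the final consonant of *upesob* is /b/ (voiced), it takes -ot, giving *upesobot*.
The final consonant of *rivomket* is /t/, which is voiceless, so the suffix is -e, giving *rivomkete*.

upesobot, rivomkete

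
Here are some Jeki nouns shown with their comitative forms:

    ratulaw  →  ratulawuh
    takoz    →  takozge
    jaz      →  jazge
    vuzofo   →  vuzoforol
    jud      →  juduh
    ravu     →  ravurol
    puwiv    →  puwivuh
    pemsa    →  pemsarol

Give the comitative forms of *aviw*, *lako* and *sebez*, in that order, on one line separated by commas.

aviwuh, lakorol, sebezge

The alternation tracks the final sound of the stem — -ge when the stem ends in a sibilant (*takoz*, *jaz*); -uh when the stem ends in a non-sibilant consonant (*ratulaw*, *jud*, *puwiv*); -rol when the stem ends in a vowel (*vuzofo*, *ravu*, *pemsa*).
Since the final sound of *aviw* is /w/ (a non-sibilant consonant), it takes -uh, giving *aviwuh*.
Since the final sound of *lako* is /o/ (a vowel), it takes -rol, giving *lakorol*.
The final sound of *sebez* is /z/, which is a sibilant, so the suffix is -ge, giving *sebezge*.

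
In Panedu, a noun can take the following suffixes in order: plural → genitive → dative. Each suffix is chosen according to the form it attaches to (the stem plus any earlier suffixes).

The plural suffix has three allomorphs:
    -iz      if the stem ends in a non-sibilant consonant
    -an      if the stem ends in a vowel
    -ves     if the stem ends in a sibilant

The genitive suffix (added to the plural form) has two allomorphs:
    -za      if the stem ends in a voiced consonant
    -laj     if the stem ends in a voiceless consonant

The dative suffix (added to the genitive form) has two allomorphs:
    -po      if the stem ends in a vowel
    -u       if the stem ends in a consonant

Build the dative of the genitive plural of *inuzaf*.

inuzafizzapo

*inuzaf* — final sound /f/ (a non-sibilant consonant) → -iz → *inuzafiz*.
Since the final consonant of the plural form *inuzafiz* is /z/ (voiced), it takes -za, giving *inuzafizza*.
Since the final sound of the genitive form *inuzafizza* is /a/ (a vowel), it takes -po, giving *inuzafizzapo*.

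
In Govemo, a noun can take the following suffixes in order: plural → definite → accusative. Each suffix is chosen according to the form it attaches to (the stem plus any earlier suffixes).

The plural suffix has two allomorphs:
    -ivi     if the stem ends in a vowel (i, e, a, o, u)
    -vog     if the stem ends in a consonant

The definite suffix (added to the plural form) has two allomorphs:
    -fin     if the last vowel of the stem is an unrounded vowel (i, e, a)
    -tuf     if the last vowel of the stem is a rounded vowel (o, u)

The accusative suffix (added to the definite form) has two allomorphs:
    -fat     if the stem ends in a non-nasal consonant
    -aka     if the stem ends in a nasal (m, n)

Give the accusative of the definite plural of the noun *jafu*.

jafuivifinaka

The final sound of *jafu* is /u/, which is a vowel, so the plural suffix is -ivi, giving *jafuivi*.
The plural form *jafuivi* — last vowel /i/ (an unrounded vowel) → -fin → *jafuivifin*.
The definite form *jafuivifin*: final consonant = /n/, a nasal → -aka → *jafuivifinaka*.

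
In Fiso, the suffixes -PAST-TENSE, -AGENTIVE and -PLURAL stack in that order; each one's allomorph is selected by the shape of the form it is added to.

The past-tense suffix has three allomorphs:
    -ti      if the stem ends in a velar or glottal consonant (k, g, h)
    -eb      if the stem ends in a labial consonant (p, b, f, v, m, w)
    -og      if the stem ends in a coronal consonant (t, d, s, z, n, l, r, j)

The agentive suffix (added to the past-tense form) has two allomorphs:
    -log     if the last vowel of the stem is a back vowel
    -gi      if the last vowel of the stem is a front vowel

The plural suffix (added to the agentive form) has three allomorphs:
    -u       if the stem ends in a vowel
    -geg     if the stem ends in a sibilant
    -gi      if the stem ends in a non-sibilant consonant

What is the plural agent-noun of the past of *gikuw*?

*gikuw* — final consonant /w/ (labial) → -eb → *gikuweb*.
The past-tense form *gikuweb*: last vowel = /e/, a front vowel → -gi → *gikuwebgi*.
The agentive form *gikuwebgi* — final sound /i/ (a vowel) → -u → *gikuwebgiu*.

gikuwebgiu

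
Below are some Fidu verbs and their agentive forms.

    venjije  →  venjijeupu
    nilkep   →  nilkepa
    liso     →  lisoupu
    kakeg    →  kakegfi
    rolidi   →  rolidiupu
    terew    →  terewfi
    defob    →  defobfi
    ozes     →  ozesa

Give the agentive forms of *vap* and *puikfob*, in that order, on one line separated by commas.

vapa, puikfobfi

The alternation tracks the final sound of the stem — -a when the stem ends in a voiceless consonant (*nilkep*, *ozes*); -fi when the stem ends in a voiced consonant (*kakeg*, *terew*, *defob*); -upu when the stem ends in a vowel (*venjije*, *liso*, *rolidi*).
Since the final sound of *vap* is /p/ (a voiceless consonant), it takes -a, giving *vapa*.
*puikfob*: final sound = /b/, a voiced consonant → -fi → *puikfobfi*.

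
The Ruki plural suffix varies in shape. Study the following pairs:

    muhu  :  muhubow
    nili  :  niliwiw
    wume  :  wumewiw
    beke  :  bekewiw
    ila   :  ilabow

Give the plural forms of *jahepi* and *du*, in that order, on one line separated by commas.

jahepiwiw, dubow

Looking at the last vowel of each stem: -wiw when the last vowel of the stem is a front vowel (*nili*, *wume*, *beke*); -bow when the last vowel of the stem is a back vowel (*muhu*, *ila*).
Since the last vowel of *jahepi* is /i/ (a front vowel), it takes -wiw, giving *jahepiwiw*.
The last vowel of *du* is /u/, which is a back vowel, so the suffix is -bow, giving *dubow*.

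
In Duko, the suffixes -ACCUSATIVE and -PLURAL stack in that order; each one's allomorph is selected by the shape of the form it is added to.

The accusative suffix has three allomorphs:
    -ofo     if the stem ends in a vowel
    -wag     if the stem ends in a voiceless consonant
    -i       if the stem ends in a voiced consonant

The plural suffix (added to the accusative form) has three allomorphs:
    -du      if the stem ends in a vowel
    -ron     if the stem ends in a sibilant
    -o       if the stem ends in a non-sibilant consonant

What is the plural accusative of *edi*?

The final sound of *edi* is /i/, which is a vowel, so the accusative suffix is -ofo, giving *ediofo*.
The final sound of the accusative form *ediofo* is /o/, which is a vowel, so the plural suffix is -du, giving *ediofodu*.

ediofodu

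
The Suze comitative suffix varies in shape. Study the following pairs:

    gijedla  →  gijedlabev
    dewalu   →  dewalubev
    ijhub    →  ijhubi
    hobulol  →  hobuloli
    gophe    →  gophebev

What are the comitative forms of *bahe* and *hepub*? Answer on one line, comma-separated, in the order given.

bahebev, hepubi

The alternation tracks the final sound of the stem — -i when the stem ends in a consonant (*ijhub*, *hobulol*); -bev when the stem ends in a vowel (*gijedla*, *dewalu*, *gophe*).
Since the final sound of *bahe* is /e/ (a vowel), it takes -bev, giving *bahebev*.
Since the final sound of *hepub* is /b/ (a consonant), it takes -i, giving *hepubi*.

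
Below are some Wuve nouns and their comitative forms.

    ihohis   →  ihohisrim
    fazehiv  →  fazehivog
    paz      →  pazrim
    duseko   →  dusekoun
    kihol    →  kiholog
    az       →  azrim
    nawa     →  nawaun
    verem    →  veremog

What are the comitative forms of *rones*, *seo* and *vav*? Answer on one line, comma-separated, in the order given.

The suffix is conditioned by the final sound: -rim when the stem ends in a sibilant (*ihohis*, *paz*, *az*); -og when the stem ends in a non-sibilant consonant (*fazehiv*, *kihol*, *verem*); -un when the stem ends in a vowel (*duseko*, *nawa*).
*rones* — final sound /s/ (a sibilant) → -rim → *ronesrim*.
The final sound of *seo* is /o/, which is a vowel, so the suffix is -un, giving *seoun*.
Since the final sound of *vav* is /v/ (a non-sibilant consonant), it takes -og, giving *vavog*.

ronesrim, seoun, vavog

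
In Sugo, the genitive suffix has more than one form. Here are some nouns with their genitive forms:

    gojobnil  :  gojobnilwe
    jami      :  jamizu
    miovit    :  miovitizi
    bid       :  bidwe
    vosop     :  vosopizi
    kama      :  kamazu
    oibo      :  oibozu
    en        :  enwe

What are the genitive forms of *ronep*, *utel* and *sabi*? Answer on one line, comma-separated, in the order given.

The pattern is voicing of the final sound: -izi when the stem ends in a voiceless consonant (*miovit*, *vosop*); -we when the stem ends in a voiced consonant (*gojobnil*, *bid*, *en*); -zu when the stem ends in a vowel (*jami*, *kama*, *oibo*).
*ronep* — final sound /p/ (a voiceless consonant) → -izi → *ronepizi*.
*utel*: final sound = /l/, a voiced consonant → -we → *utelwe*.
*sabi* — final sound /i/ (a vowel) → -zu → *sabizu*.

ronepizi, utelwe, sabizu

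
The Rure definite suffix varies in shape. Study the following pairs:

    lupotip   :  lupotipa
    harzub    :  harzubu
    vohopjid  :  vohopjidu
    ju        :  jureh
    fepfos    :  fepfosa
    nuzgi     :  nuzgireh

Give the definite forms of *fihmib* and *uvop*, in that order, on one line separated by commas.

Looking at the final sound of each stem: -a when the stem ends in a voiceless consonant (*lupotip*, *fepfos*); -u when the stem ends in a voiced consonant (*harzub*, *vohopjid*); -reh when the stem ends in a vowel (*ju*, *nuzgi*).
*fihmib*: final sound = /b/, a voiced consonant → -u → *fihmibu*.
*uvop*: final sound = /p/, a voiceless consonant → -a → *uvopa*.

fihmibu, uvopa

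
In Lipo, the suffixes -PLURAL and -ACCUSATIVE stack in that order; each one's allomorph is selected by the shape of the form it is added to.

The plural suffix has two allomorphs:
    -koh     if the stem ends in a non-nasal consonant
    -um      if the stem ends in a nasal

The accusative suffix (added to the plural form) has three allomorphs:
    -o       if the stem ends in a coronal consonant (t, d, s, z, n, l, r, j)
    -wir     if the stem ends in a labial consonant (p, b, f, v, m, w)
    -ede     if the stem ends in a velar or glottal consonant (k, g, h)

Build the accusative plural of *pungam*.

pungamumwir

Since the final consonant of *pungam* is /m/ (a nasal), it takes -um, giving *pungamum*.
Since the final consonant of the plural form *pungamum* is /m/ (labial), it takes -wir, giving *pungamumwir*.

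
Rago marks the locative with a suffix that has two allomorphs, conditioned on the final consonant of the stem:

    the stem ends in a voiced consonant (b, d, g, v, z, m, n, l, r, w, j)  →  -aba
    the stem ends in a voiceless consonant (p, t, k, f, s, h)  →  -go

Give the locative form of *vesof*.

The final consonant of *vesof* is /f/, which is voiceless, so the suffix is -go, giving *vesofgo*.

vesofgo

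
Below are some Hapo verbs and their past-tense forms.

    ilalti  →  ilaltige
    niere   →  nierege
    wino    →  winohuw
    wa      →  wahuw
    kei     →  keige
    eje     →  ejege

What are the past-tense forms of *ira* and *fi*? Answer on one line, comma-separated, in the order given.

The pattern is front/back vowel harmony: -ge when the last vowel of the stem is a front vowel (*ilalti*, *niere*, *kei*, *eje*); -huw when the last vowel of the stem is a back vowel (*wino*, *wa*).
Since the last vowel of *ira* is /a/ (a back vowel), it takes -huw, giving *irahuw*.
The last vowel of *fi* is /i/, which is a front vowel, so the suffix is -ge, giving *fige*.

irahuw, fige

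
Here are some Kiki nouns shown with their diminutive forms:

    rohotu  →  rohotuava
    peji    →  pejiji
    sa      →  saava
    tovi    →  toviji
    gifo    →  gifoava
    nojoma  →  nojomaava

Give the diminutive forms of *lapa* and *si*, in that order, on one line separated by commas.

lapaava, siji

The alternation tracks the last vowel of the stem — -ji when the last vowel of the stem is a front vowel (*peji*, *tovi*); -ava when the last vowel of the stem is a back vowel (*rohotu*, *sa*, *gifo*, *nojoma*).
*lapa*: last vowel = /a/, a back vowel → -ava → *lapaava*.
Since the last vowel of *si* is /i/ (a front vowel), it takes -ji, giving *siji*.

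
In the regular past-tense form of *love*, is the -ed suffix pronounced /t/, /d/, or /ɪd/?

/d/

The stem *love* ends in a voiced sound other than /d/.
The -ed suffix is realized as /ɪd/ after /t, d/; as /t/ after other voiceless consonants; and as /d/ after other voiced sounds.
So -ed on *love* is pronounced /d/.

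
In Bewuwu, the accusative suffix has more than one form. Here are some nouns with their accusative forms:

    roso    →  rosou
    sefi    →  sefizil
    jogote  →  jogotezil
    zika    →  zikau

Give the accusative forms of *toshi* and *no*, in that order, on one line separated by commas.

toshizil, nou

The pattern is front/back vowel harmony: -zil when the last vowel of the stem is a front vowel (*sefi*, *jogote*); -u when the last vowel of the stem is a back vowel (*roso*, *zika*).
*toshi* — last vowel /i/ (a front vowel) → -zil → *toshizil*.
*no* — last vowel /o/ (a back vowel) → -u → *nou*.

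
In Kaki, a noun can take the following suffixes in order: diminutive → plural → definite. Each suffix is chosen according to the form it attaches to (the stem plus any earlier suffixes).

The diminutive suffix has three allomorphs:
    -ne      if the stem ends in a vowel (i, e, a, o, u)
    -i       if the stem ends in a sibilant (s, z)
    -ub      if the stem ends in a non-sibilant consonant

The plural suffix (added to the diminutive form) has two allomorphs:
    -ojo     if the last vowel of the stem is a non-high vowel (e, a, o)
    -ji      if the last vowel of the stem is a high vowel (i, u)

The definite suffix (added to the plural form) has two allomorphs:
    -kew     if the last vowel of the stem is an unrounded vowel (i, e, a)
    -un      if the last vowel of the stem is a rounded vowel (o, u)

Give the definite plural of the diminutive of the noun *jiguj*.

jigujubjikew

The final sound of *jiguj* is /j/, which is a non-sibilant consonant, so the diminutive suffix is -ub, giving *jigujub*.
The diminutive form *jigujub* — last vowel /u/ (a high vowel) → -ji → *jigujubji*.
Since the last vowel of the plural form *jigujubji* is /i/ (an unrounded vowel), it takes -kew, giving *jigujubjikew*.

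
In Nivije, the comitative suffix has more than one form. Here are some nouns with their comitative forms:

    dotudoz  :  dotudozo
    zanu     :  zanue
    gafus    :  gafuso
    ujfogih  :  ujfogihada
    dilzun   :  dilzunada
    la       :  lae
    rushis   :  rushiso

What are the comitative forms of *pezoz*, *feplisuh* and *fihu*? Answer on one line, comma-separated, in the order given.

The pattern is sibilance of the final sound: -o when the stem ends in a sibilant (*dotudoz*, *gafus*, *rushis*); -ada when the stem ends in a non-sibilant consonant (*ujfogih*, *dilzun*); -e when the stem ends in a vowel (*zanu*, *la*).
Since the final sound of *pezoz* is /z/ (a sibilant), it takes -o, giving *pezozo*.
The final sound of *feplisuh* is /h/, which is a non-sibilant consonant, so the suffix is -ada, giving *feplisuhada*.
*fihu*: final sound = /u/, a vowel → -e → *fihue*.

pezozo, feplisuhada, fihue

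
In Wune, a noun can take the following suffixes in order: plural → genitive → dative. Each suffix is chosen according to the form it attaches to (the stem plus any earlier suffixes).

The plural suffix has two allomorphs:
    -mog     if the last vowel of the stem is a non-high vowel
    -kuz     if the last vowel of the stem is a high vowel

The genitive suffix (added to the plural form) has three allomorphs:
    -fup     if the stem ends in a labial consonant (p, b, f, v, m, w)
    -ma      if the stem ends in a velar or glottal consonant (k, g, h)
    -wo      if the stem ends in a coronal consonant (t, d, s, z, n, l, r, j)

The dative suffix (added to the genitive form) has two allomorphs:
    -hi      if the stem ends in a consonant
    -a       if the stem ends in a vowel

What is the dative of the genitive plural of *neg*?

*neg*: last vowel = /e/, a non-high vowel → -mog → *negmog*.
The plural form *negmog* — final consonant /g/ (velar/glottal) → -ma → *negmogma*.
The genitive form *negmogma* — final sound /a/ (a vowel) → -a → *negmogmaa*.

negmogmaa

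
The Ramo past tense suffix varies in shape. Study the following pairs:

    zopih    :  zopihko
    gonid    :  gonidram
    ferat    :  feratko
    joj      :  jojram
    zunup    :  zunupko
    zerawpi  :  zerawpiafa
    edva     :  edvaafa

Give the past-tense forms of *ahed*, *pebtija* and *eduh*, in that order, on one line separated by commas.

The suffix is conditioned by the final sound: -ko when the stem ends in a voiceless consonant (*zopih*, *ferat*, *zunup*); -ram when the stem ends in a voiced consonant (*gonid*, *joj*); -afa when the stem ends in a vowel (*zerawpi*, *edva*).
*ahed* — final sound /d/ (a voiced consonant) → -ram → *ahedram*.
*pebtija* — final sound /a/ (a vowel) → -afa → *pebtijaafa*.
Since the final sound of *eduh* is /h/ (a voiceless consonant), it takes -ko, giving *eduhko*.

ahedram, pebtijaafa, eduhko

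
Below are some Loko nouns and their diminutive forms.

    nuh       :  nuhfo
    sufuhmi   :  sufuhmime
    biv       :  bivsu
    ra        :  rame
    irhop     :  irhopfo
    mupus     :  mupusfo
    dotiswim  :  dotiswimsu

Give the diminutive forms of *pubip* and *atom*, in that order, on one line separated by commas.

pubipfo, atomsu

The suffix is conditioned by the final sound: -fo when the stem ends in a voiceless consonant (*nuh*, *irhop*, *mupus*); -su when the stem ends in a voiced consonant (*biv*, *dotiswim*); -me when the stem ends in a vowel (*sufuhmi*, *ra*).
The final sound of *pubip* is /p/, which is a voiceless consonant, so the suffix is -fo, giving *pubipfo*.
*atom* — final sound /m/ (a voiced consonant) → -su → *atomsu*.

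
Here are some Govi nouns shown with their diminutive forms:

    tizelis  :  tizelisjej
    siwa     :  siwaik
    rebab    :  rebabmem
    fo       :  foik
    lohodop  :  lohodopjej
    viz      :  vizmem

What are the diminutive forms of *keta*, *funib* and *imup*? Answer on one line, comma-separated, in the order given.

ketaik, funibmem, imupjej

The pattern is voicing of the final sound: -jej when the stem ends in a voiceless consonant (*tizelis*, *lohodop*); -mem when the stem ends in a voiced consonant (*rebab*, *viz*); -ik when the stem ends in a vowel (*siwa*, *fo*).
Since the final sound of *keta* is /a/ (a vowel), it takes -ik, giving *ketaik*.
*funib* — final sound /b/ (a voiced consonant) → -mem → *funibmem*.
*imup*: final sound = /p/, a voiceless consonant → -jej → *imupjej*.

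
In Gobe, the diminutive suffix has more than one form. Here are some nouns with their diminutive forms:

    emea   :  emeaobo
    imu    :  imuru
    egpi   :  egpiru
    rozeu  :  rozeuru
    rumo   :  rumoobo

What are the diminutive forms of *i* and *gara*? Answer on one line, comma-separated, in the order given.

The pattern is height harmony: -ru when the last vowel of the stem is a high vowel (*imu*, *egpi*, *rozeu*); -obo when the last vowel of the stem is a non-high vowel (*emea*, *rumo*).
Since the last vowel of *i* is /i/ (a high vowel), it takes -ru, giving *iru*.
Since the last vowel of *gara* is /a/ (a non-high vowel), it takes -obo, giving *garaobo*.

iru, garaobo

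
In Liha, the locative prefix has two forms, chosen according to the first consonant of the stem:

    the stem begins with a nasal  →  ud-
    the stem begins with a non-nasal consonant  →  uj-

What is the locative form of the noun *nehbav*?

udnehbav

*nehbav*: first consonant = /n/, a nasal → ud- → *udnehbav*.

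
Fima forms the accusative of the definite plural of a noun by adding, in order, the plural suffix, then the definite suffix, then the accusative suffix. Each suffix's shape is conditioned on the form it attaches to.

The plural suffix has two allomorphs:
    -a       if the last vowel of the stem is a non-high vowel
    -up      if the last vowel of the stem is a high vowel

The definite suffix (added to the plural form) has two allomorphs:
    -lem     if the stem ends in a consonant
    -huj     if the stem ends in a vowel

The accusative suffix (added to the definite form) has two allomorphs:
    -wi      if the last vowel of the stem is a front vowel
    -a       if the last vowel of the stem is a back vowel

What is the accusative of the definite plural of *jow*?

*jow* — last vowel /o/ (a non-high vowel) → -a → *jowa*.
The plural form *jowa*: final sound = /a/, a vowel → -huj → *jowahuj*.
The definite form *jowahuj*: last vowel = /u/, a back vowel → -a → *jowahuja*.

jowahuja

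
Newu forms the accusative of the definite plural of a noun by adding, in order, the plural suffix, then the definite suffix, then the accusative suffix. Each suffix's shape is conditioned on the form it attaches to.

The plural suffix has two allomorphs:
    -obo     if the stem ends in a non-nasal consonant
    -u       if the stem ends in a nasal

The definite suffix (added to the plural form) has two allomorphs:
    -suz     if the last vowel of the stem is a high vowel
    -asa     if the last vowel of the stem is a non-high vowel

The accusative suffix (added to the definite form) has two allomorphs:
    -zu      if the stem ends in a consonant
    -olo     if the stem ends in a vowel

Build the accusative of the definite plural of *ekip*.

ekipoboasaolo

*ekip* — final consonant /p/ (non-nasal) → -obo → *ekipobo*.
The plural form *ekipobo*: last vowel = /o/, a non-high vowel → -asa → *ekipoboasa*.
The definite form *ekipoboasa*: final sound = /a/, a vowel → -olo → *ekipoboasaolo*.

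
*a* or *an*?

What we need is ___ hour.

The indefinite article is chosen by the initial *sound* of the following word, not its spelling.
*hour* begins with the sound /aʊ/ (silent h) — a vowel sound.
So the article is *an*: What we need is an hour.

an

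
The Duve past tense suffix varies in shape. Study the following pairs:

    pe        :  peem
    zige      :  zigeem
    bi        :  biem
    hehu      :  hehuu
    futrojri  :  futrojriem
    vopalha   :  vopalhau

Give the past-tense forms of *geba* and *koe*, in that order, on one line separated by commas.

gebau, koeem

The pattern is front/back vowel harmony: -em when the last vowel of the stem is a front vowel (*pe*, *zige*, *bi*, *futrojri*); -u when the last vowel of the stem is a back vowel (*hehu*, *vopalha*).
Since the last vowel of *geba* is /a/ (a back vowel), it takes -u, giving *gebau*.
The last vowel of *koe* is /e/, which is a front vowel, so the suffix is -em, giving *koeem*.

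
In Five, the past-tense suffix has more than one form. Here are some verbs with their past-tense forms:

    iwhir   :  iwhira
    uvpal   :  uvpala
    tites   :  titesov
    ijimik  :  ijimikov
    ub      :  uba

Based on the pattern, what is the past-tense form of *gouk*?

Looking at the final consonant of each stem: -ov when the stem ends in a voiceless consonant (*tites*, *ijimik*); -a when the stem ends in a voiced consonant (*iwhir*, *uvpal*, *ub*).
The final consonant of *gouk* is /k/, which is voiceless, so the suffix is -ov, giving *goukov*.

goukov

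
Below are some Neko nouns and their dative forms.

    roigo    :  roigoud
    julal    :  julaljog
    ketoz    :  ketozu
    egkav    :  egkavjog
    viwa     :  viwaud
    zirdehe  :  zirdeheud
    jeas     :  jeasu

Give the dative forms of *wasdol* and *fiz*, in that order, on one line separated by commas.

wasdoljog, fizu

The alternation tracks the final sound of the stem — -u when the stem ends in a sibilant (*ketoz*, *jeas*); -jog when the stem ends in a non-sibilant consonant (*julal*, *egkav*); -ud when the stem ends in a vowel (*roigo*, *viwa*, *zirdehe*).
*wasdol* — final sound /l/ (a non-sibilant consonant) → -jog → *wasdoljog*.
The final sound of *fiz* is /z/, which is a sibilant, so the suffix is -u, giving *fizu*.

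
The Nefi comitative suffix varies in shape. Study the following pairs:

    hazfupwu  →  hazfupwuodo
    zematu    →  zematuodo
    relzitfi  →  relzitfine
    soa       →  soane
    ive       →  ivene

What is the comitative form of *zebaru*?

Looking at the last vowel of each stem: -odo when the last vowel of the stem is a rounded vowel (*hazfupwu*, *zematu*); -ne when the last vowel of the stem is an unrounded vowel (*relzitfi*, *soa*, *ive*).
Since the last vowel of *zebaru* is /u/ (a rounded vowel), it takes -odo, giving *zebaruodo*.

zebaruodo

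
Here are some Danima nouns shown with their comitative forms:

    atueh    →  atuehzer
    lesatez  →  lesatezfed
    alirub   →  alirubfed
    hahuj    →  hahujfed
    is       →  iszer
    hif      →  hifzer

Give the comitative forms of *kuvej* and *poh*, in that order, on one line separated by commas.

The pattern is voicing of the final consonant: -zer when the stem ends in a voiceless consonant (*atueh*, *is*, *hif*); -fed when the stem ends in a voiced consonant (*lesatez*, *alirub*, *hahuj*).
Since the final consonant of *kuvej* is /j/ (voiced), it takes -fed, giving *kuvejfed*.
*poh* — final consonant /h/ (voiceless) → -zer → *pohzer*.

kuvejfed, pohzer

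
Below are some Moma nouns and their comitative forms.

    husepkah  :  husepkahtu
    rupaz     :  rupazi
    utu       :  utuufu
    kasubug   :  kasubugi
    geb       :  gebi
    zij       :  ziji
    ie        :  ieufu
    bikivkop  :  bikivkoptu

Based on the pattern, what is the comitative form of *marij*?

The alternation tracks the final sound of the stem — -tu when the stem ends in a voiceless consonant (*husepkah*, *bikivkop*); -i when the stem ends in a voiced consonant (*rupaz*, *kasubug*, *geb*, *zij*); -ufu when the stem ends in a vowel (*utu*, *ie*).
*marij*: final sound = /j/, a voiced consonant → -i → *mariji*.

mariji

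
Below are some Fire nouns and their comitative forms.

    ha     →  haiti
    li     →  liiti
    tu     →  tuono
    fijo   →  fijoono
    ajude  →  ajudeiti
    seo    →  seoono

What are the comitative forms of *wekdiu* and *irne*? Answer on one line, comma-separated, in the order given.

wekdiuono, irneiti

The pattern is rounding harmony: -ono when the last vowel of the stem is a rounded vowel (*tu*, *fijo*, *seo*); -iti when the last vowel of the stem is an unrounded vowel (*ha*, *li*, *ajude*).
*wekdiu*: last vowel = /u/, a rounded vowel → -ono → *wekdiuono*.
The last vowel of *irne* is /e/, which is an unrounded vowel, so the suffix is -iti, giving *irneiti*.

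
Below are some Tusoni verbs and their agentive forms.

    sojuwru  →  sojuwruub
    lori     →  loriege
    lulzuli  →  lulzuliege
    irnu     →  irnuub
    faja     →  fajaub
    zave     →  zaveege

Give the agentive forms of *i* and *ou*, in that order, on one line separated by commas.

The suffix is conditioned by the last vowel: -ege when the last vowel of the stem is a front vowel (*lori*, *lulzuli*, *zave*); -ub when the last vowel of the stem is a back vowel (*sojuwru*, *irnu*, *faja*).
*i* — last vowel /i/ (a front vowel) → -ege → *iege*.
*ou*: last vowel = /u/, a back vowel → -ub → *ouub*.

iege, ouub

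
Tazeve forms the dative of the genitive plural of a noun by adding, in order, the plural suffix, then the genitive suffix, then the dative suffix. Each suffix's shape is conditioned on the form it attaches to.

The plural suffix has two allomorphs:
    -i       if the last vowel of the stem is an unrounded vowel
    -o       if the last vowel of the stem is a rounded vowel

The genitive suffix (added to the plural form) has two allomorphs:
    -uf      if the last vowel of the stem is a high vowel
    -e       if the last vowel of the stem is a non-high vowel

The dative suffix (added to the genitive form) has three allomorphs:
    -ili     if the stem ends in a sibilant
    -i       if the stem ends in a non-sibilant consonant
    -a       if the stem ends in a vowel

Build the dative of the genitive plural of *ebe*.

ebeiufi

*ebe*: last vowel = /e/, an unrounded vowel → -i → *ebei*.
The plural form *ebei*: last vowel = /i/, a high vowel → -uf → *ebeiuf*.
Since the final sound of the genitive form *ebeiuf* is /f/ (a non-sibilant consonant), it takes -i, giving *ebeiufi*.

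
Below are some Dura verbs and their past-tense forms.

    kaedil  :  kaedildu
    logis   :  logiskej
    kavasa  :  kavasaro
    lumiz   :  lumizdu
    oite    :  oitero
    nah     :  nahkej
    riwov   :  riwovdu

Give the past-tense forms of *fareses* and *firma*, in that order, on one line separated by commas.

fareseskej, firmaro

The suffix is conditioned by the final sound: -kej when the stem ends in a voiceless consonant (*logis*, *nah*); -du when the stem ends in a voiced consonant (*kaedil*, *lumiz*, *riwov*); -ro when the stem ends in a vowel (*kavasa*, *oite*).
*fareses*: final sound = /s/, a voiceless consonant → -kej → *fareseskej*.
*firma*: final sound = /a/, a vowel → -ro → *firmaro*.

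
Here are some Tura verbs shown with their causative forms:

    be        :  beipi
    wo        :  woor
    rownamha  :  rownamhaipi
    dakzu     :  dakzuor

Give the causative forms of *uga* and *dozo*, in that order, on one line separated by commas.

The alternation tracks the last vowel of the stem — -or when the last vowel of the stem is a rounded vowel (*wo*, *dakzu*); -ipi when the last vowel of the stem is an unrounded vowel (*be*, *rownamha*).
*uga* — last vowel /a/ (an unrounded vowel) → -ipi → *ugaipi*.
*dozo* — last vowel /o/ (a rounded vowel) → -or → *dozoor*.

ugaipi, dozoor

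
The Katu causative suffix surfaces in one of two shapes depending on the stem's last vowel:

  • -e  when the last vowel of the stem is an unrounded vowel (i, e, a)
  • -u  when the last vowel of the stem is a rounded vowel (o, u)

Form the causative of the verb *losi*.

losie

Since the last vowel of *losi* is /i/ (an unrounded vowel), it takes -e, giving *losie*.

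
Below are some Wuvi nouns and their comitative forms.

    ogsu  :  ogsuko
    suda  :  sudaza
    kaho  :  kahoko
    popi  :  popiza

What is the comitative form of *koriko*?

The alternation tracks the last vowel of the stem — -ko when the last vowel of the stem is a rounded vowel (*ogsu*, *kaho*); -za when the last vowel of the stem is an unrounded vowel (*suda*, *popi*).
*koriko*: last vowel = /o/, a rounded vowel → -ko → *korikoko*.

korikoko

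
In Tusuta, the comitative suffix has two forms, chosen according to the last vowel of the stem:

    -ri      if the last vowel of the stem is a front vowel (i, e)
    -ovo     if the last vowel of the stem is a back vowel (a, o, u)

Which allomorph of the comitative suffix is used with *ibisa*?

The last vowel of *ibisa* is /a/, which is a back vowel, so the suffix is -ovo.

-ovo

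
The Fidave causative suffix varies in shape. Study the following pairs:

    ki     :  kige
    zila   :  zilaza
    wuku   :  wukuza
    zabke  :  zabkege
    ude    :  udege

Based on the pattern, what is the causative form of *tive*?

Looking at the last vowel of each stem: -ge when the last vowel of the stem is a front vowel (*ki*, *zabke*, *ude*); -za when the last vowel of the stem is a back vowel (*zila*, *wuku*).
The last vowel of *tive* is /e/, which is a front vowel, so the suffix is -ge, giving *tivege*.

tivege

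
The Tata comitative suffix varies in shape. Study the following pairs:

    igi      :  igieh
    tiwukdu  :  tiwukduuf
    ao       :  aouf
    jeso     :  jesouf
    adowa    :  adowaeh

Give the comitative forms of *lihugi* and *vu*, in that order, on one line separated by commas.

The suffix is conditioned by the last vowel: -uf when the last vowel of the stem is a rounded vowel (*tiwukdu*, *ao*, *jeso*); -eh when the last vowel of the stem is an unrounded vowel (*igi*, *adowa*).
*lihugi*: last vowel = /i/, an unrounded vowel → -eh → *lihugieh*.
The last vowel of *vu* is /u/, which is a rounded vowel, so the suffix is -uf, giving *vuuf*.

lihugieh, vuuf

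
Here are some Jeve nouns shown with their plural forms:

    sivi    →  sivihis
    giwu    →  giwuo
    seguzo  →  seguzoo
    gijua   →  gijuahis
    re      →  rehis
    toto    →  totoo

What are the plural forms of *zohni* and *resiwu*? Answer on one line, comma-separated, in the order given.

Looking at the last vowel of each stem: -o when the last vowel of the stem is a rounded vowel (*giwu*, *seguzo*, *toto*); -his when the last vowel of the stem is an unrounded vowel (*sivi*, *gijua*, *re*).
*zohni*: last vowel = /i/, an unrounded vowel → -his → *zohnihis*.
Since the last vowel of *resiwu* is /u/ (a rounded vowel), it takes -o, giving *resiwuo*.

zohnihis, resiwuo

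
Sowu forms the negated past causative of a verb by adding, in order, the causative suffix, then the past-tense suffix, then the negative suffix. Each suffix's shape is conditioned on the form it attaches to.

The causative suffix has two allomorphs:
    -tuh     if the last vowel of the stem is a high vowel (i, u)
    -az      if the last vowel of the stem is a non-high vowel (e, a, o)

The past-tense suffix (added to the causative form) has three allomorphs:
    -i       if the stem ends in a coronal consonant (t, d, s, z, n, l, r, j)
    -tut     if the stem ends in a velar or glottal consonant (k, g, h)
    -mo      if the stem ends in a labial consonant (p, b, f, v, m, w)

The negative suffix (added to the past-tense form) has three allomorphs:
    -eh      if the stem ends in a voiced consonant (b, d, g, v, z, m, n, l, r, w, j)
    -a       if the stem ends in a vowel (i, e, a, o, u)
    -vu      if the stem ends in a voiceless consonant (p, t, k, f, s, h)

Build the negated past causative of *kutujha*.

kutujhaazia

Since the last vowel of *kutujha* is /a/ (a non-high vowel), it takes -az, giving *kutujhaaz*.
The causative form *kutujhaaz*: final consonant = /z/, coronal → -i → *kutujhaazi*.
The past-tense form *kutujhaazi* — final sound /i/ (a vowel) → -a → *kutujhaazia*.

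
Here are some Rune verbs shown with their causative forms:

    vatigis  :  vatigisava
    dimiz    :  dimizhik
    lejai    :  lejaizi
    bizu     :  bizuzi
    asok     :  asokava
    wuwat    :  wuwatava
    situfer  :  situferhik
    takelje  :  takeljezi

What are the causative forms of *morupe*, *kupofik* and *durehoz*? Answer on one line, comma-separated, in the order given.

Looking at the final sound of each stem: -ava when the stem ends in a voiceless consonant (*vatigis*, *asok*, *wuwat*); -hik when the stem ends in a voiced consonant (*dimiz*, *situfer*); -zi when the stem ends in a vowel (*lejai*, *bizu*, *takelje*).
Since the final sound of *morupe* is /e/ (a vowel), it takes -zi, giving *morupezi*.
The final sound of *kupofik* is /k/, which is a voiceless consonant, so the suffix is -ava, giving *kupofikava*.
Since the final sound of *durehoz* is /z/ (a voiced consonant), it takes -hik, giving *durehozhik*.

morupezi, kupofikava, durehozhik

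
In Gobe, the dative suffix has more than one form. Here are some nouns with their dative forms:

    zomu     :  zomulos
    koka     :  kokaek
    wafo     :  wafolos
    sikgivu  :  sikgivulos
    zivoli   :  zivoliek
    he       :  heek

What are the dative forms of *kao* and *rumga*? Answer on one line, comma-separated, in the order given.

kaolos, rumgaek

The alternation tracks the last vowel of the stem — -los when the last vowel of the stem is a rounded vowel (*zomu*, *wafo*, *sikgivu*); -ek when the last vowel of the stem is an unrounded vowel (*koka*, *zivoli*, *he*).
Since the last vowel of *kao* is /o/ (a rounded vowel), it takes -los, giving *kaolos*.
*rumga* — last vowel /a/ (an unrounded vowel) → -ek → *rumgaek*.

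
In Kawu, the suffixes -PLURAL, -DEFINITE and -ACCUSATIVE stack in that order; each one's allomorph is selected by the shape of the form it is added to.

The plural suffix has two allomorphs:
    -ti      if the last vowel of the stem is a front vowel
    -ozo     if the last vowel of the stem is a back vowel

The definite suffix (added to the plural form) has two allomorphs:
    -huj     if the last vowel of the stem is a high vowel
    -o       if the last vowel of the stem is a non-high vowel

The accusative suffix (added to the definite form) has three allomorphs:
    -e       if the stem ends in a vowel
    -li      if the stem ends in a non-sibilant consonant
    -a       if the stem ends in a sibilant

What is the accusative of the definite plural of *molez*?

moleztihujli

The last vowel of *molez* is /e/, which is a front vowel, so the plural suffix is -ti, giving *molezti*.
The plural form *molezti* — last vowel /i/ (a high vowel) → -huj → *moleztihuj*.
The final sound of the definite form *moleztihuj* is /j/, which is a non-sibilant consonant, so the accusative suffix is -li, giving *moleztihujli*.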